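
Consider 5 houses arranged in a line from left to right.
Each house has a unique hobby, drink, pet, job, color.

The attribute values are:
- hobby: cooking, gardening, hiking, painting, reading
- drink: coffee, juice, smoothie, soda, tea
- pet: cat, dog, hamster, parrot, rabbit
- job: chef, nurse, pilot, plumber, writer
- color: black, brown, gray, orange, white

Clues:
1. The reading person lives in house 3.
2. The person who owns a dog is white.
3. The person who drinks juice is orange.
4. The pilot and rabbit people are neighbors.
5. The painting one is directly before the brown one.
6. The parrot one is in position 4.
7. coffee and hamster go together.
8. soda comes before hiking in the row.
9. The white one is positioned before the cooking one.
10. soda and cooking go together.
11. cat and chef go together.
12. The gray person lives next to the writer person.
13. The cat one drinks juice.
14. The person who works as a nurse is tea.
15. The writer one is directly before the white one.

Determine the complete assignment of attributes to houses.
Solution:

House | Hobby | Drink | Pet | Job | Color
-----------------------------------------
  1   | painting | coffee | hamster | pilot | gray
  2   | gardening | smoothie | rabbit | writer | brown
  3   | reading | tea | dog | nurse | white
  4   | cooking | soda | parrot | plumber | black
  5   | hiking | juice | cat | chef | orange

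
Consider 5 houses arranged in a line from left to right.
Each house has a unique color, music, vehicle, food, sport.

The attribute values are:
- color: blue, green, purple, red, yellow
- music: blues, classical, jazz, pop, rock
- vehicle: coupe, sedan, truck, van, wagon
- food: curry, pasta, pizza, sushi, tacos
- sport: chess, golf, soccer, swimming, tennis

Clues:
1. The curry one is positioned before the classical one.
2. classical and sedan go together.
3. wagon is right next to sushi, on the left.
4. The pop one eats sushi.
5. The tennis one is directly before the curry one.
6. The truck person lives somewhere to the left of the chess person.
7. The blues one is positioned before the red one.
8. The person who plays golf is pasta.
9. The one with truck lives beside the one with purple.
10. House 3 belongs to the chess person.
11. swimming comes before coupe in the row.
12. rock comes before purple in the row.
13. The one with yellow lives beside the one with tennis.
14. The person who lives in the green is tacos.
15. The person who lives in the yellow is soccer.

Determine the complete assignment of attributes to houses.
Solution:

House | Color | Music | Vehicle | Food | Sport
----------------------------------------------
  1   | yellow | rock | wagon | pizza | soccer
  2   | blue | pop | truck | sushi | tennis
  3   | purple | blues | van | curry | chess
  4   | green | classical | sedan | tacos | swimming
  5   | red | jazz | coupe | pasta | golf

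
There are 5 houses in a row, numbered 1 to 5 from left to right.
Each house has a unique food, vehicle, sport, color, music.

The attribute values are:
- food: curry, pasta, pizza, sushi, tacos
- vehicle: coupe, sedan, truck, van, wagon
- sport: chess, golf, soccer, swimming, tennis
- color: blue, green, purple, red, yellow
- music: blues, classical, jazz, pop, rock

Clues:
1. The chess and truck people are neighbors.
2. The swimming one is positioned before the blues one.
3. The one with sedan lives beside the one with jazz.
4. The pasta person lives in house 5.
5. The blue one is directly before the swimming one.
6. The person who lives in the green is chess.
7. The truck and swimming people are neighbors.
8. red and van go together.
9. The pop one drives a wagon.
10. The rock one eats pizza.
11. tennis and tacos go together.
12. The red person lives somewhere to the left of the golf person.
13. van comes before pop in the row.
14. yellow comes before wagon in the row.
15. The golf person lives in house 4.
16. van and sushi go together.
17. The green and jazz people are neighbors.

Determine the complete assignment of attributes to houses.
Solution:

House | Food | Vehicle | Sport | Color | Music
----------------------------------------------
  1   | pizza | sedan | chess | green | rock
  2   | tacos | truck | tennis | blue | jazz
  3   | sushi | van | swimming | red | classical
  4   | curry | coupe | golf | yellow | blues
  5   | pasta | wagon | soccer | purple | pop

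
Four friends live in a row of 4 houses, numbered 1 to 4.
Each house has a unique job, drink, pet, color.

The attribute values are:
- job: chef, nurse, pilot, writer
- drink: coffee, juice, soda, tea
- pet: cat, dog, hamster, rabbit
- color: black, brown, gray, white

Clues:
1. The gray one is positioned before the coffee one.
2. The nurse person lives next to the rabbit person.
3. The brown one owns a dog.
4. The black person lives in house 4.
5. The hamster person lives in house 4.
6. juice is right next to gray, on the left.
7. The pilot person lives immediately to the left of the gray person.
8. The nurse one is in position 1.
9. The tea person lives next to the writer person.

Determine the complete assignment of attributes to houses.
Solution:

House | Job | Drink | Pet | Color
---------------------------------
  1   | nurse | soda | dog | brown
  2   | pilot | juice | rabbit | white
  3   | chef | tea | cat | gray
  4   | writer | coffee | hamster | black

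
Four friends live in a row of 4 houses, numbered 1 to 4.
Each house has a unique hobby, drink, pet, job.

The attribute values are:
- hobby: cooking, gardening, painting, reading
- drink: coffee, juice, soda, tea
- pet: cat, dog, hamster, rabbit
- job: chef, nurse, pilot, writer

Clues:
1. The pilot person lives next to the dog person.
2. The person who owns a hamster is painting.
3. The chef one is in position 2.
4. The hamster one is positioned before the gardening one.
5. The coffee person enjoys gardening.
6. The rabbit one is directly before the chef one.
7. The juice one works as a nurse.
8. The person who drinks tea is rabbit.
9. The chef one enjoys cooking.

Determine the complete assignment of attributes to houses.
Solution:

House | Hobby | Drink | Pet | Job
---------------------------------
  1   | reading | tea | rabbit | pilot
  2   | cooking | soda | dog | chef
  3   | painting | juice | hamster | nurse
  4   | gardening | coffee | cat | writer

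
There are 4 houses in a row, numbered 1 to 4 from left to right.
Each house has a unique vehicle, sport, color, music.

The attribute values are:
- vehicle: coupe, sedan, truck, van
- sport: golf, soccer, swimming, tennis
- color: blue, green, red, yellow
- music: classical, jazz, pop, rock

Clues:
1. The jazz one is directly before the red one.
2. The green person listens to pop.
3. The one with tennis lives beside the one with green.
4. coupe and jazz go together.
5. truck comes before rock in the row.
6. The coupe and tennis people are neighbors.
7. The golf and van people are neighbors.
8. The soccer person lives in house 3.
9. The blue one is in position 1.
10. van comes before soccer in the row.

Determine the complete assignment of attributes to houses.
Solution:

House | Vehicle | Sport | Color | Music
---------------------------------------
  1   | coupe | golf | blue | jazz
  2   | van | tennis | red | classical
  3   | truck | soccer | green | pop
  4   | sedan | swimming | yellow | rock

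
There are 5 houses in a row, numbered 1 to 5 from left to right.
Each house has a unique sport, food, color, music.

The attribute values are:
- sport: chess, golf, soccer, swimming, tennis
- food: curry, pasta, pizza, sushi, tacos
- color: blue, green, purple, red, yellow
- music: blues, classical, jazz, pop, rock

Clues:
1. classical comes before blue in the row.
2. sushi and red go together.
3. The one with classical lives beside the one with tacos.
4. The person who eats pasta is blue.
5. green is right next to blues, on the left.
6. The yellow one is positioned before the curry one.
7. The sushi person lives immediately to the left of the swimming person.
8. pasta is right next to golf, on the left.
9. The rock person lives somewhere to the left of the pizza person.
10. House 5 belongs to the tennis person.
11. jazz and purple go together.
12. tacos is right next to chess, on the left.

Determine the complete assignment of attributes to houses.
Solution:

House | Sport | Food | Color | Music
------------------------------------
  1   | soccer | sushi | red | classical
  2   | swimming | tacos | green | rock
  3   | chess | pasta | blue | blues
  4   | golf | pizza | yellow | pop
  5   | tennis | curry | purple | jazz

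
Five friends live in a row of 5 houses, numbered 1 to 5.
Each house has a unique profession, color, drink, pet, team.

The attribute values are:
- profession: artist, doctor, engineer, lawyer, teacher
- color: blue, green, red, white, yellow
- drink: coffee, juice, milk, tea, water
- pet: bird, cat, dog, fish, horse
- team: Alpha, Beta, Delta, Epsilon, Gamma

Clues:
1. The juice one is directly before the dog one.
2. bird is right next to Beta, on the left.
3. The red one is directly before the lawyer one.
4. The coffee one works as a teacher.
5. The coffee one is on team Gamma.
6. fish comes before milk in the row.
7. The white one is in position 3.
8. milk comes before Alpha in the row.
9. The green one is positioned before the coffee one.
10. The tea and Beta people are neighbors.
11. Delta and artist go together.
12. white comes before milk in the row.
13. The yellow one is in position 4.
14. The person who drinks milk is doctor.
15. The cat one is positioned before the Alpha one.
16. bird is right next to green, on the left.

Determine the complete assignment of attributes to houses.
Solution:

House | Profession | Color | Drink | Pet | Team
-----------------------------------------------
  1   | artist | red | tea | bird | Delta
  2   | lawyer | green | juice | fish | Beta
  3   | teacher | white | coffee | dog | Gamma
  4   | doctor | yellow | milk | cat | Epsilon
  5   | engineer | blue | water | horse | Alpha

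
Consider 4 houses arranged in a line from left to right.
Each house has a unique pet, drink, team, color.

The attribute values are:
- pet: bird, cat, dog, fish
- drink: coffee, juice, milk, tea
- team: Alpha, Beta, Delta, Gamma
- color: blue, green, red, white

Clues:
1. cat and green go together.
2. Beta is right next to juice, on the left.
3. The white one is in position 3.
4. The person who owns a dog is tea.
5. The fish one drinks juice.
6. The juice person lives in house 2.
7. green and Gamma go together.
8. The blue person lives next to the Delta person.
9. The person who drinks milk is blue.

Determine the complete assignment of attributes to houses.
Solution:

House | Pet | Drink | Team | Color
----------------------------------
  1   | bird | milk | Beta | blue
  2   | fish | juice | Delta | red
  3   | dog | tea | Alpha | white
  4   | cat | coffee | Gamma | green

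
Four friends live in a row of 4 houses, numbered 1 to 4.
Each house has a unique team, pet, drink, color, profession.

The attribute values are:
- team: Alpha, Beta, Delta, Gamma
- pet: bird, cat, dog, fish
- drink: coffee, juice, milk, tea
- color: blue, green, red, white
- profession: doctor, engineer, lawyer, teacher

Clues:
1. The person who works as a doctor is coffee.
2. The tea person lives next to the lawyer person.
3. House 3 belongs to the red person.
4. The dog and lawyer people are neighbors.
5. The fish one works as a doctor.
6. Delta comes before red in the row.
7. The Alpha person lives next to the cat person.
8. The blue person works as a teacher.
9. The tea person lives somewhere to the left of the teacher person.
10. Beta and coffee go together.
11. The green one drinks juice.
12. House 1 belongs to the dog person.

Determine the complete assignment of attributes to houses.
Solution:

House | Team | Pet | Drink | Color | Profession
-----------------------------------------------
  1   | Alpha | dog | tea | white | engineer
  2   | Delta | cat | juice | green | lawyer
  3   | Beta | fish | coffee | red | doctor
  4   | Gamma | bird | milk | blue | teacher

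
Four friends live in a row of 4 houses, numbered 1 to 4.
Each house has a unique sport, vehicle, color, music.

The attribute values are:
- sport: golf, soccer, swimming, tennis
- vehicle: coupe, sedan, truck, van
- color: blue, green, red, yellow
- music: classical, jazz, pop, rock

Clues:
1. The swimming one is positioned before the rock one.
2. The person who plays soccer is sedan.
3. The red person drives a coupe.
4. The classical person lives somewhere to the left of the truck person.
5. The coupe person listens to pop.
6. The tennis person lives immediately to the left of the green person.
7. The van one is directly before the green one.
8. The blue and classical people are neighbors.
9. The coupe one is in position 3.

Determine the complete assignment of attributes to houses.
Solution:

House | Sport | Vehicle | Color | Music
---------------------------------------
  1   | tennis | van | blue | jazz
  2   | soccer | sedan | green | classical
  3   | swimming | coupe | red | pop
  4   | golf | truck | yellow | rock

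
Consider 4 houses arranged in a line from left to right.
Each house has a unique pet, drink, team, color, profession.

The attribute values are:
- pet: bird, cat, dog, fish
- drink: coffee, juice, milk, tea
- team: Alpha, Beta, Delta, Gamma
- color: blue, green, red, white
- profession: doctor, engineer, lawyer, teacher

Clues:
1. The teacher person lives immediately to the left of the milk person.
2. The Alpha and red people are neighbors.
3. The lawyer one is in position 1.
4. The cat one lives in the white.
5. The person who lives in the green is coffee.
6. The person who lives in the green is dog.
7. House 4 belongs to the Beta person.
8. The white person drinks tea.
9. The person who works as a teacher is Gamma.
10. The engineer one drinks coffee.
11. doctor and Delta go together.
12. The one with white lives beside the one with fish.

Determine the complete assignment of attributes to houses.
Solution:

House | Pet | Drink | Team | Color | Profession
-----------------------------------------------
  1   | cat | tea | Alpha | white | lawyer
  2   | fish | juice | Gamma | red | teacher
  3   | bird | milk | Delta | blue | doctor
  4   | dog | coffee | Beta | green | engineer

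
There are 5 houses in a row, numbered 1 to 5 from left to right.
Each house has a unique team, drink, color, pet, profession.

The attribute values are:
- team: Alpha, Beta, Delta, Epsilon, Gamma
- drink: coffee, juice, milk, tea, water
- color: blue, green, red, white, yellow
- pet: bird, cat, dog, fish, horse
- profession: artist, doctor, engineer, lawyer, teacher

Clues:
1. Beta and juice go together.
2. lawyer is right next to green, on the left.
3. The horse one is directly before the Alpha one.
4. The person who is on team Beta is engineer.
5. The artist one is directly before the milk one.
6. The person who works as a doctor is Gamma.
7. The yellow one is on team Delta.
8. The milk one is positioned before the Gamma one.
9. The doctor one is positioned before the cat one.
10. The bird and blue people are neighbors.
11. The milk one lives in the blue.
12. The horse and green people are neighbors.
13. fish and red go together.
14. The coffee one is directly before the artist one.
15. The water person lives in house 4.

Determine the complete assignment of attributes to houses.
Solution:

House | Team | Drink | Color | Pet | Profession
-----------------------------------------------
  1   | Delta | coffee | yellow | horse | lawyer
  2   | Alpha | tea | green | bird | artist
  3   | Epsilon | milk | blue | dog | teacher
  4   | Gamma | water | red | fish | doctor
  5   | Beta | juice | white | cat | engineer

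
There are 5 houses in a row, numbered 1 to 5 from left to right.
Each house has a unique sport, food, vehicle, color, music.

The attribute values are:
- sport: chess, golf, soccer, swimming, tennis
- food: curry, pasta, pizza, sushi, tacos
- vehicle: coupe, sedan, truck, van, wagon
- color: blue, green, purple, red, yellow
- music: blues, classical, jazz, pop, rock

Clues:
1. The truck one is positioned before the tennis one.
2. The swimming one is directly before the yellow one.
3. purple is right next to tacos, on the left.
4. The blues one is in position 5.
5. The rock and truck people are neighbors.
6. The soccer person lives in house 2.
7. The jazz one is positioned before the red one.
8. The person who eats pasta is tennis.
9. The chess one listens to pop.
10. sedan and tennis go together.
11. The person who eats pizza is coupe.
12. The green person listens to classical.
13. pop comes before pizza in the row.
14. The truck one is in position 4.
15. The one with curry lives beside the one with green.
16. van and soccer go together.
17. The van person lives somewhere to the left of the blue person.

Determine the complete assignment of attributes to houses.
Solution:

House | Sport | Food | Vehicle | Color | Music
----------------------------------------------
  1   | chess | curry | wagon | purple | pop
  2   | soccer | tacos | van | green | classical
  3   | swimming | pizza | coupe | blue | rock
  4   | golf | sushi | truck | yellow | jazz
  5   | tennis | pasta | sedan | red | blues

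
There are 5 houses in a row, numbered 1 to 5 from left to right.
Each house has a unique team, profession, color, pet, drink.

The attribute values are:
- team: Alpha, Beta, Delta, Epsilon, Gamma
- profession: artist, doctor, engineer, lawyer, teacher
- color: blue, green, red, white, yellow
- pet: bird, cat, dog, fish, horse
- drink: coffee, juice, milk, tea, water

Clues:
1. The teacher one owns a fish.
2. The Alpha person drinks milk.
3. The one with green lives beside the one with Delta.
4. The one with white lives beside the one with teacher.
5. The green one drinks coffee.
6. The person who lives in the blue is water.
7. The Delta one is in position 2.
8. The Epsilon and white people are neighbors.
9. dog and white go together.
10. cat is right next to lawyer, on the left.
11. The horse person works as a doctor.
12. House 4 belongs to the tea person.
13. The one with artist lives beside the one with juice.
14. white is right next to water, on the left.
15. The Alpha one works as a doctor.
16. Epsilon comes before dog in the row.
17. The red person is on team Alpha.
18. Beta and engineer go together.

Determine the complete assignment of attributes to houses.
Solution:

House | Team | Profession | Color | Pet | Drink
-----------------------------------------------
  1   | Epsilon | artist | green | cat | coffee
  2   | Delta | lawyer | white | dog | juice
  3   | Gamma | teacher | blue | fish | water
  4   | Beta | engineer | yellow | bird | tea
  5   | Alpha | doctor | red | horse | milk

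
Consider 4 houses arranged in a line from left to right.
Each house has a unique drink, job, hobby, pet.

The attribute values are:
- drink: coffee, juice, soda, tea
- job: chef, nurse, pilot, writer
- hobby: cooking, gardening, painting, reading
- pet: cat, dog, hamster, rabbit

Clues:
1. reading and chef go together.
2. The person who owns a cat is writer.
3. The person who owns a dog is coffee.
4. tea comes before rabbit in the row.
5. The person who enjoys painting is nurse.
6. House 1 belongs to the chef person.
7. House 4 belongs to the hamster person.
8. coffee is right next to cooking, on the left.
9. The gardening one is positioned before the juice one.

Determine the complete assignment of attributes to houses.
Solution:

House | Drink | Job | Hobby | Pet
---------------------------------
  1   | coffee | chef | reading | dog
  2   | tea | writer | cooking | cat
  3   | soda | pilot | gardening | rabbit
  4   | juice | nurse | painting | hamster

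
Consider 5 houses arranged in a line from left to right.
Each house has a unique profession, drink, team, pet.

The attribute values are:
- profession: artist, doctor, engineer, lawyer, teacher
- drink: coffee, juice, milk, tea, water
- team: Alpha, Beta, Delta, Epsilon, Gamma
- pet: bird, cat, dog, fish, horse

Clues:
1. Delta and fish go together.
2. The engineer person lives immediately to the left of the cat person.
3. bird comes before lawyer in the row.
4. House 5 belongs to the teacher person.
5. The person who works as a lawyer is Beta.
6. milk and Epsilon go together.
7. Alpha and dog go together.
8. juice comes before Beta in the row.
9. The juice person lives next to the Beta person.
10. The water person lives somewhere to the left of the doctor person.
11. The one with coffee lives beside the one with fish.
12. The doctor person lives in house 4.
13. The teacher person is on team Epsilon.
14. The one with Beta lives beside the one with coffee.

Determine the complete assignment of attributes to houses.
Solution:

House | Profession | Drink | Team | Pet
---------------------------------------
  1   | engineer | juice | Gamma | bird
  2   | lawyer | water | Beta | cat
  3   | artist | coffee | Alpha | dog
  4   | doctor | tea | Delta | fish
  5   | teacher | milk | Epsilon | horse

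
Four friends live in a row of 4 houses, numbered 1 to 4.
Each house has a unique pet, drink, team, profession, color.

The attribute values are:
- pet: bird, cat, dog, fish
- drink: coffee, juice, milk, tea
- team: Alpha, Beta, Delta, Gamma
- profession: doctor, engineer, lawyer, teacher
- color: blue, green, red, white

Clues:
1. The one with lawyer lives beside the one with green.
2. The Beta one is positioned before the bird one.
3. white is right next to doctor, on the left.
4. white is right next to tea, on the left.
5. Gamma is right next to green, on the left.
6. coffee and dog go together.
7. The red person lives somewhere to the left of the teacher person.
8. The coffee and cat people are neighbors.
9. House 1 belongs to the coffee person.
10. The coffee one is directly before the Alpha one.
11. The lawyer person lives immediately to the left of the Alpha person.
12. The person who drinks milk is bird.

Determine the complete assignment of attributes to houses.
Solution:

House | Pet | Drink | Team | Profession | Color
-----------------------------------------------
  1   | dog | coffee | Gamma | lawyer | white
  2   | cat | tea | Alpha | doctor | green
  3   | fish | juice | Beta | engineer | red
  4   | bird | milk | Delta | teacher | blue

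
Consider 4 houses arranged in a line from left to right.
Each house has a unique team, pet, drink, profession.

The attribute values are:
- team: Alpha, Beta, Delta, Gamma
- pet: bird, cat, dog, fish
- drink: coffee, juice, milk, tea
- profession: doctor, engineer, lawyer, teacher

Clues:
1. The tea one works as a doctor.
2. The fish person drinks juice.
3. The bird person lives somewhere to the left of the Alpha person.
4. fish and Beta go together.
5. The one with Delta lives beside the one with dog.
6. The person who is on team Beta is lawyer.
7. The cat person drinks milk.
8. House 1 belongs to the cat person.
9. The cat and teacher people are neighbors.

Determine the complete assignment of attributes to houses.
Solution:

House | Team | Pet | Drink | Profession
---------------------------------------
  1   | Gamma | cat | milk | engineer
  2   | Delta | bird | coffee | teacher
  3   | Alpha | dog | tea | doctor
  4   | Beta | fish | juice | lawyer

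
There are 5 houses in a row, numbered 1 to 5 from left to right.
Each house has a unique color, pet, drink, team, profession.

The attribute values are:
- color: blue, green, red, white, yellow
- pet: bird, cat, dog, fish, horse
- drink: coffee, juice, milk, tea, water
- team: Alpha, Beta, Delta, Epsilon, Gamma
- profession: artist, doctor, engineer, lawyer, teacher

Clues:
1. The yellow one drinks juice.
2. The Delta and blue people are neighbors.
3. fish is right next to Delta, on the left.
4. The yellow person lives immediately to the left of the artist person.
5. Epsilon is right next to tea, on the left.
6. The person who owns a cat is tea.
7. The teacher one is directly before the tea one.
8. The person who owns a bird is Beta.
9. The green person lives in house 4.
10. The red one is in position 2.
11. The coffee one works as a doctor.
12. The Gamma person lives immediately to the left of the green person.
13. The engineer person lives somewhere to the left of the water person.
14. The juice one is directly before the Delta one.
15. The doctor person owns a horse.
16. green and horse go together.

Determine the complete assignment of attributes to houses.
Solution:

House | Color | Pet | Drink | Team | Profession
-----------------------------------------------
  1   | yellow | fish | juice | Epsilon | teacher
  2   | red | cat | tea | Delta | artist
  3   | blue | dog | milk | Gamma | engineer
  4   | green | horse | coffee | Alpha | doctor
  5   | white | bird | water | Beta | lawyer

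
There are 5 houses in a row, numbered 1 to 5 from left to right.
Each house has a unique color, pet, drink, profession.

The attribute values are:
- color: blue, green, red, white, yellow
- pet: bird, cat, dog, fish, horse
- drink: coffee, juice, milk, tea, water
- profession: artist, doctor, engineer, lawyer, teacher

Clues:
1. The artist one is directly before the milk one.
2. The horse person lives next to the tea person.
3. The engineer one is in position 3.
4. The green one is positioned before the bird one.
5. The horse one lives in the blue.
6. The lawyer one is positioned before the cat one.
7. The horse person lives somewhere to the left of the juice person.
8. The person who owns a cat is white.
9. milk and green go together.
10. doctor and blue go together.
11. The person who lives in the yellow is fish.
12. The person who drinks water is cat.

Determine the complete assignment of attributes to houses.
Solution:

House | Color | Pet | Drink | Profession
----------------------------------------
  1   | blue | horse | coffee | doctor
  2   | yellow | fish | tea | artist
  3   | green | dog | milk | engineer
  4   | red | bird | juice | lawyer
  5   | white | cat | water | teacher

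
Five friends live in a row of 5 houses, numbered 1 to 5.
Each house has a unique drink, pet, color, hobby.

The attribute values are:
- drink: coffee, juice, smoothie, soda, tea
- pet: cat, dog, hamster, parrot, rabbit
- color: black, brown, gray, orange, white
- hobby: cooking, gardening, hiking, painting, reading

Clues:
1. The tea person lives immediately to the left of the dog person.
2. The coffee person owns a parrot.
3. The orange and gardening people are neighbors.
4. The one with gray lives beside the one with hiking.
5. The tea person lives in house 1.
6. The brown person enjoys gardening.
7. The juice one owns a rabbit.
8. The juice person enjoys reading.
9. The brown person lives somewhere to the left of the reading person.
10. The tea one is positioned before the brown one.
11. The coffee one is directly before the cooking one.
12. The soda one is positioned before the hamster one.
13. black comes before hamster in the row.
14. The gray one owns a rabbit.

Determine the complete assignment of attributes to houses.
Solution:

House | Drink | Pet | Color | Hobby
-----------------------------------
  1   | tea | cat | orange | painting
  2   | soda | dog | brown | gardening
  3   | juice | rabbit | gray | reading
  4   | coffee | parrot | black | hiking
  5   | smoothie | hamster | white | cooking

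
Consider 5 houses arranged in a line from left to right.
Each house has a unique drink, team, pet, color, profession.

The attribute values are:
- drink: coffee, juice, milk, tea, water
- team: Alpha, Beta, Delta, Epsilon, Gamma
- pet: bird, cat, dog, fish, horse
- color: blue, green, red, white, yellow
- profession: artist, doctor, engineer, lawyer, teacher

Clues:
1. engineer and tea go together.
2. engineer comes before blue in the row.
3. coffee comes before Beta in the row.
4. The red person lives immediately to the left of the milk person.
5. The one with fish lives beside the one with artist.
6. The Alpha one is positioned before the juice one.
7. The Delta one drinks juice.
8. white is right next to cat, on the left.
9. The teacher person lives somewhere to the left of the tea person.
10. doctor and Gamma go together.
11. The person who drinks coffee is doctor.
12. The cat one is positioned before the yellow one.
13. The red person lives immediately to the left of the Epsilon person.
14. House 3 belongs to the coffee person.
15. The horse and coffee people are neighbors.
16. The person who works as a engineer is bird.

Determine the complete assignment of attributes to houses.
Solution:

House | Drink | Team | Pet | Color | Profession
-----------------------------------------------
  1   | water | Alpha | fish | red | teacher
  2   | milk | Epsilon | horse | white | artist
  3   | coffee | Gamma | cat | green | doctor
  4   | tea | Beta | bird | yellow | engineer
  5   | juice | Delta | dog | blue | lawyer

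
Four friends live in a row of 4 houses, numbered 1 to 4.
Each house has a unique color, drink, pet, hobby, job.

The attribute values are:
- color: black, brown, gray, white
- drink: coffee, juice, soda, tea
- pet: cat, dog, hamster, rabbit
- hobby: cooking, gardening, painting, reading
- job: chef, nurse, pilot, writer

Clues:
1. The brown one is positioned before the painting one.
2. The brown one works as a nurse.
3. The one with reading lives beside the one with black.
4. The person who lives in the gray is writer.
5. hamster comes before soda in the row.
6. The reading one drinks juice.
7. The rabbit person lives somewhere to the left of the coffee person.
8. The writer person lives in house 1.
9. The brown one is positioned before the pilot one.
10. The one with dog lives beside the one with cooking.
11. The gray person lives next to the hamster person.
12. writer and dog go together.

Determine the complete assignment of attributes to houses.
Solution:

House | Color | Drink | Pet | Hobby | Job
-----------------------------------------
  1   | gray | juice | dog | reading | writer
  2   | black | tea | hamster | cooking | chef
  3   | brown | soda | rabbit | gardening | nurse
  4   | white | coffee | cat | painting | pilot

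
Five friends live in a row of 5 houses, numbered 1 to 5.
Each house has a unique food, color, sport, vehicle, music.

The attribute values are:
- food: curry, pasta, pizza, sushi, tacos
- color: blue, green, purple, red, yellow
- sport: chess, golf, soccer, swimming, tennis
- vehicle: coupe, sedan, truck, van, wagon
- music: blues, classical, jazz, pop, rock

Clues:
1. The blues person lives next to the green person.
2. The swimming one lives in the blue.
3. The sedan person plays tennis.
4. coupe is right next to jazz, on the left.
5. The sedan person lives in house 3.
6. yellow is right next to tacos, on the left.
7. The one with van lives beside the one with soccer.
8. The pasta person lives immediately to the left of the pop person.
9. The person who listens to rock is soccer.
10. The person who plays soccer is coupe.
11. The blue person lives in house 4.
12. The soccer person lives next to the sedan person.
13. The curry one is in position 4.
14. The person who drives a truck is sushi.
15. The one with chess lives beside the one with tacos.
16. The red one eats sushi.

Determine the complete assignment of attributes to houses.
Solution:

House | Food | Color | Sport | Vehicle | Music
----------------------------------------------
  1   | pizza | yellow | chess | van | blues
  2   | tacos | green | soccer | coupe | rock
  3   | pasta | purple | tennis | sedan | jazz
  4   | curry | blue | swimming | wagon | pop
  5   | sushi | red | golf | truck | classical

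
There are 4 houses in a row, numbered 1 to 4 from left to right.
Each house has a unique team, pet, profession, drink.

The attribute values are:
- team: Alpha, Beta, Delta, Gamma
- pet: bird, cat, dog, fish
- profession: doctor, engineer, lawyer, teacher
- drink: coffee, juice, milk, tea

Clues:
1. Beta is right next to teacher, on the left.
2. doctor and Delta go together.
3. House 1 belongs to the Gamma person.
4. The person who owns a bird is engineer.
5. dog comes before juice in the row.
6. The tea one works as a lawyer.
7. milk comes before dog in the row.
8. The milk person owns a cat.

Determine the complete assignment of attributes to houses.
Solution:

House | Team | Pet | Profession | Drink
---------------------------------------
  1   | Gamma | bird | engineer | coffee
  2   | Delta | cat | doctor | milk
  3   | Beta | dog | lawyer | tea
  4   | Alpha | fish | teacher | juice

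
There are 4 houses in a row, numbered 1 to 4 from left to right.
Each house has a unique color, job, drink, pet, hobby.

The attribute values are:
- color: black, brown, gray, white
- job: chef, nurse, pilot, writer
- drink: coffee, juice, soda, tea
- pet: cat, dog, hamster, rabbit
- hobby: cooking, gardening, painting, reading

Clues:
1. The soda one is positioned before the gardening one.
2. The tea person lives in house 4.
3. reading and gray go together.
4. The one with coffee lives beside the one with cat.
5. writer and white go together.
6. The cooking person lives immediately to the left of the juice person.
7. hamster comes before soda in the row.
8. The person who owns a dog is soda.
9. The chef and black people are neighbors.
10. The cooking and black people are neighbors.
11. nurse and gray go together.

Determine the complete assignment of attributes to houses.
Solution:

House | Color | Job | Drink | Pet | Hobby
-----------------------------------------
  1   | brown | chef | coffee | hamster | cooking
  2   | black | pilot | juice | cat | painting
  3   | gray | nurse | soda | dog | reading
  4   | white | writer | tea | rabbit | gardening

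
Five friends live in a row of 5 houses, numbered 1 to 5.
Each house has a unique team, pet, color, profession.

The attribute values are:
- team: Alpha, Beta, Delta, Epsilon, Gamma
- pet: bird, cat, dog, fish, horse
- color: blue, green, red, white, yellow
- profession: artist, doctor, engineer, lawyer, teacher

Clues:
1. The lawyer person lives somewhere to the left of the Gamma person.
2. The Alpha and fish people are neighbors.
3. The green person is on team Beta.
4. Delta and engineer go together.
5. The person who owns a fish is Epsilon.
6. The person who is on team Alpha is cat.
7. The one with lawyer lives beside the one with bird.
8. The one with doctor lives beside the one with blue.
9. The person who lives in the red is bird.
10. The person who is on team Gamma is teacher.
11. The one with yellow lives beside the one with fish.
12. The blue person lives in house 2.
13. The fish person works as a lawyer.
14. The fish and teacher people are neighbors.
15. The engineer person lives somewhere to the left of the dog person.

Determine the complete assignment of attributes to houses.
Solution:

House | Team | Pet | Color | Profession
---------------------------------------
  1   | Alpha | cat | yellow | doctor
  2   | Epsilon | fish | blue | lawyer
  3   | Gamma | bird | red | teacher
  4   | Delta | horse | white | engineer
  5   | Beta | dog | green | artist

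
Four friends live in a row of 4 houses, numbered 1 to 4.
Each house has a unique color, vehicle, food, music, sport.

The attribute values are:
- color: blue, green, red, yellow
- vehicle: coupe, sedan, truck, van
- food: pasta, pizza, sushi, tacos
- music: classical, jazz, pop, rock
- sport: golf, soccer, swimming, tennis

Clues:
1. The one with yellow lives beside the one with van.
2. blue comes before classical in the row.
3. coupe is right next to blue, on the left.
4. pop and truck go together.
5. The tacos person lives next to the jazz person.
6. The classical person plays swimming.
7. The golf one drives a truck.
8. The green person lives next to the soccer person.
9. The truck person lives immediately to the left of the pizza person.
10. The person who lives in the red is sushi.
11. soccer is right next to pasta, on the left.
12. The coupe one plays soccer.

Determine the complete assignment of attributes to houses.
Solution:

House | Color | Vehicle | Food | Music | Sport
----------------------------------------------
  1   | green | truck | tacos | pop | golf
  2   | yellow | coupe | pizza | jazz | soccer
  3   | blue | van | pasta | rock | tennis
  4   | red | sedan | sushi | classical | swimming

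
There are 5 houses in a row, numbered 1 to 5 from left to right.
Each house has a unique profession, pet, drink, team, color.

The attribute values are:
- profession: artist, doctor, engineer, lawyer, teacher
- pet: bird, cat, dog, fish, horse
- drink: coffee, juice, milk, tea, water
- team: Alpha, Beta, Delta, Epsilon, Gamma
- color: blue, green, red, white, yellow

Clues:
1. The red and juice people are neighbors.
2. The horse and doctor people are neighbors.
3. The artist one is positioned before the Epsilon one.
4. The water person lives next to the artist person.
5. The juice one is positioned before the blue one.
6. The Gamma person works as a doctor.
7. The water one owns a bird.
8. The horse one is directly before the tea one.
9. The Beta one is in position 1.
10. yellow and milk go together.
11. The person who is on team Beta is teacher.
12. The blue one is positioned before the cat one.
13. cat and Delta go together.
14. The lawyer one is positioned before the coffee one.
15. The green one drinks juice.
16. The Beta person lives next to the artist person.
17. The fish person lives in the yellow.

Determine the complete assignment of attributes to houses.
Solution:

House | Profession | Pet | Drink | Team | Color
-----------------------------------------------
  1   | teacher | bird | water | Beta | red
  2   | artist | horse | juice | Alpha | green
  3   | doctor | dog | tea | Gamma | blue
  4   | lawyer | fish | milk | Epsilon | yellow
  5   | engineer | cat | coffee | Delta | white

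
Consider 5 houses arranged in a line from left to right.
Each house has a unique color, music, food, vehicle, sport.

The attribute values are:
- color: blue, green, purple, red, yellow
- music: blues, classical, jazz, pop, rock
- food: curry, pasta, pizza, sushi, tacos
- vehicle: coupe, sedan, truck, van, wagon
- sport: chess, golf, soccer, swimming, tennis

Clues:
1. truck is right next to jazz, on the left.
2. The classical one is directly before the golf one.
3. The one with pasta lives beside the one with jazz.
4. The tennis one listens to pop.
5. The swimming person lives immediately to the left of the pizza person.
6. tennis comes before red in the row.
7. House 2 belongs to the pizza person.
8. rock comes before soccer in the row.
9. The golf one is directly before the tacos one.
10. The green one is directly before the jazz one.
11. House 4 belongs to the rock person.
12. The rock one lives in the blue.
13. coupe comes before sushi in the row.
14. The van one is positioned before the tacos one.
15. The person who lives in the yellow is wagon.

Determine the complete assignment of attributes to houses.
Solution:

House | Color | Music | Food | Vehicle | Sport
----------------------------------------------
  1   | green | classical | pasta | truck | swimming
  2   | purple | jazz | pizza | van | golf
  3   | yellow | pop | tacos | wagon | tennis
  4   | blue | rock | curry | coupe | chess
  5   | red | blues | sushi | sedan | soccer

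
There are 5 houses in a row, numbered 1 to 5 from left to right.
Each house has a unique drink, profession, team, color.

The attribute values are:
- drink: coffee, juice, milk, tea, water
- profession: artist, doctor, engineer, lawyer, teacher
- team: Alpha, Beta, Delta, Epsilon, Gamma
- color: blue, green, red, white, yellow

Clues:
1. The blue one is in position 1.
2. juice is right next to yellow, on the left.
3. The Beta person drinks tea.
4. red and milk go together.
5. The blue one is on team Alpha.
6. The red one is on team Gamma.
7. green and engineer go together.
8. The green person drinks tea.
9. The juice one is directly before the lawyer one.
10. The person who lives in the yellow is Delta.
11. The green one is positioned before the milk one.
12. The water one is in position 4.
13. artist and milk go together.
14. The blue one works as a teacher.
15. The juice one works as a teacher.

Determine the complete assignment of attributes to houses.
Solution:

House | Drink | Profession | Team | Color
-----------------------------------------
  1   | juice | teacher | Alpha | blue
  2   | coffee | lawyer | Delta | yellow
  3   | tea | engineer | Beta | green
  4   | water | doctor | Epsilon | white
  5   | milk | artist | Gamma | red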